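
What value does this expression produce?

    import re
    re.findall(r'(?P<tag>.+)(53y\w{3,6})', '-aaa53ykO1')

[('-aaa', '53ykO1')]

Pattern: one or more of any character (captured as 'tag'); then the literal '53y', then 3 to 6 of a word character (captured).
Multiple groups make `findall` return tuples — one 2-tuple for the one match.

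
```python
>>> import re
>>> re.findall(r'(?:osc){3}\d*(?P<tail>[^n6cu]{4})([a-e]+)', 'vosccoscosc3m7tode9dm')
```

[]

Multiple groups make `findall` return tuples — one 2-tuple for each match.
Nothing in the string satisfies the pattern, so the list is empty.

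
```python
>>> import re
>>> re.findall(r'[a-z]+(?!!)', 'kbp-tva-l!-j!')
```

['kbp', 'tva']

Because the assertion is negative and zero-width, positions next to the forbidden text are skipped.
With no groups in the pattern, `findall` gives back each whole match — 2 here.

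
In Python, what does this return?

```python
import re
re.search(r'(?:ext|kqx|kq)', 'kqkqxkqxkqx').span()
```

`re.search` scans for the first position where the pattern succeeds.
The match spans [0:2] → 'kq'.

(0, 2)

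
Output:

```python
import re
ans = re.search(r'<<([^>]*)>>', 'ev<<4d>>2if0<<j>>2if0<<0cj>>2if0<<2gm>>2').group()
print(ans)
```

<<4d>>

`re.search` scans for the first position where the pattern succeeds.
The match spans [2:8] → '<<4d>>'.
Captured: group 1 = '4d'.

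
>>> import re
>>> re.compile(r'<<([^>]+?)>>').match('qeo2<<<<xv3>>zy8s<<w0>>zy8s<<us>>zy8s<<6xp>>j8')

`re.match` only tries the pattern at the start of the string.
Here the string doesn't start with a match, so the call returns None.

None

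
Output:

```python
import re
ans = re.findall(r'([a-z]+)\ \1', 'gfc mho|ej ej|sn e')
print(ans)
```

['ej']

`\1` has to match the exact text group 1 already captured.
Matches: at [8:13] match 'ej ej', group 1 = 'ej'.
With a single group, `findall` returns only what that group captured — 1 item.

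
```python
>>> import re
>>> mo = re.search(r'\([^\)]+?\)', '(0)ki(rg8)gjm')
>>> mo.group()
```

'(0)'

The match spans [0:3] → '(0)'.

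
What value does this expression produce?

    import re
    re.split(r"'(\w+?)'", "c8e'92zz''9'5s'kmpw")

['c8e', '92zz', '', '9', "5s'kmpw"]

`re.split` interleaves the captured-group text with the surrounding fragments.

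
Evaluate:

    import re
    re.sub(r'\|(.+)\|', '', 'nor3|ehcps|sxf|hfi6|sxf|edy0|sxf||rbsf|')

'nor3'

Matches: at [4:39] → '|ehcps|sxf|hfi6|sxf|edy0|sxf||rbsf|'.
Every occurrence is swapped for ''.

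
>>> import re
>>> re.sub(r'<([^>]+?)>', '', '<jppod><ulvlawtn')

Matches: at [0:7] → '<jppod>'.
Each match is replaced by ''.

'<ulvlawtn'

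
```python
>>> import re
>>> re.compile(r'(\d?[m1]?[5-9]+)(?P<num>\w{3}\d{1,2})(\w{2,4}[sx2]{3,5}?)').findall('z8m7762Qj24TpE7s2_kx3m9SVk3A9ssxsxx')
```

[('3m9', 'SVk3', 'A9ssxsx')]

This matches optionally a digit, then optionally one of [m1], then one or more of a character in [5-9] (captured); then exactly 3 of a word character, then 1 to 2 of a digit (captured as 'num'); then 2 to 4 of a word character, then 3 to 5 of one of [sx2] (lazy) (captured).
A non-greedy quantifier consumes as few characters as it can — just enough that the remainder of the pattern still matches from where it stops; whatever follows it matches normally.
Scanning left to right: at [20:34] match '3m9SVk3A9ssxsx', groups = ('3m9', 'SVk3', 'A9ssxsx').
`findall` packs the 3 group values into a tuple for every match.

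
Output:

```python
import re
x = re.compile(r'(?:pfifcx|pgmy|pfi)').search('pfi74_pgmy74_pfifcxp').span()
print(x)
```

`re.search` scans for the first position where the pattern succeeds.
The match spans [0:3] → 'pfi'.

(0, 3)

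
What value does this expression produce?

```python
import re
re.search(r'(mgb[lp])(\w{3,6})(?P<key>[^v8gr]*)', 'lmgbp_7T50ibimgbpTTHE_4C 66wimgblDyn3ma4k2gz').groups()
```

Pattern: the literal 'mgb', then one of [lp] (captured); then 3 to 6 of a word character (captured); then zero or more of any character except [v8gr] (captured as 'key').
`search` walks the string left to right and returns the first match it finds.
The match spans [1:14] → 'mgbp_7T50ibim'.
Captured: group 1 = 'mgbp', group 2 = '_7T50i', group 3 = 'bim'.

('mgbp', '_7T50i', 'bim')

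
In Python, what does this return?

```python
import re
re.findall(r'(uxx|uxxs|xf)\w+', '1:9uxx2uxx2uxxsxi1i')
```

['uxx']

Matches: at [3:19] match 'uxx2uxx2uxxsxi1i', group 1 = 'uxx'.
`findall` collects group 1 from the one match (1 total).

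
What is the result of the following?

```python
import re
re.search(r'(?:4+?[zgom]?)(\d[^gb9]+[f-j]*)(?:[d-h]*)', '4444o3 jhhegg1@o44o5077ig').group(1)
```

'444o3 jhhegg'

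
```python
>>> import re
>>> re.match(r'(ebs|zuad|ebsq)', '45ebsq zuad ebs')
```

`re.match` won't scan ahead — the pattern has to work from the very first character.
Here position 0 doesn't satisfy it, so the call returns None.

None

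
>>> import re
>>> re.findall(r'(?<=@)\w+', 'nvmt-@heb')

['heb']

Lookahead/lookbehind check context without consuming it, so the matched span excludes the asserted characters.
With no groups in the pattern, `findall` gives back each whole match — 1 here.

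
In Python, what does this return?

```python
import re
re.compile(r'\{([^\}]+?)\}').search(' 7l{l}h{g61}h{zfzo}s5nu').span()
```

`search` walks the string left to right and returns the first match it finds.
The match spans [3:6] → '{l}'.
Captured: group 1 = 'l'.

(3, 6)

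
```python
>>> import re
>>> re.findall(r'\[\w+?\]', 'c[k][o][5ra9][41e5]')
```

Matches: at [1:4] → '[k]'; at [4:7] → '[o]'; at [7:13] → '[5ra9]'; at [13:19] → '[41e5]'.
Since nothing is captured, `findall` lists the 4 matched substrings directly.

['[k]', '[o]', '[5ra9]', '[41e5]']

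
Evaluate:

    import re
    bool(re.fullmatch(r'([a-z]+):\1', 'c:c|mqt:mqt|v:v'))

`\1` has to match the exact text group 1 already captured.
`fullmatch` succeeds only if the pattern covers the string from start to end.
Here the pattern can't cover the whole string, so the call returns None, and `bool(None)` is False.

False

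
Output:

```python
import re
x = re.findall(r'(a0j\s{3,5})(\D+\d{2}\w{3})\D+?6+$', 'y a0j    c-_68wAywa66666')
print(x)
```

`findall` packs the 2 group values into a tuple for every match.

[('a0j    ', 'c-_68wAy')]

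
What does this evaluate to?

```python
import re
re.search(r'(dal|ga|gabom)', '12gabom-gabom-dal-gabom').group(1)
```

The match spans [2:4] → 'ga'.
Captured: group 1 = 'ga'.

'ga'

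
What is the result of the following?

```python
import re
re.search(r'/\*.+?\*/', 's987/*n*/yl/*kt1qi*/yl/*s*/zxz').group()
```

'/*n*/'

`search` walks the string left to right and returns the first match it finds.
The match spans [4:9] → '/*n*/'.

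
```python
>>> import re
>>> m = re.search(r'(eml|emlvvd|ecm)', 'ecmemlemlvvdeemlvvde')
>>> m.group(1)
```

'ecm'

`re.search` tries every starting position until one works.
The match spans [0:3] → 'ecm'.
Captured: group 1 = 'ecm'.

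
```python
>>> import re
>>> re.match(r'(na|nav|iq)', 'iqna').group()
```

'iq'

`re.match` only tries the pattern at the start of the string.
The match spans [0:2] → 'iq'.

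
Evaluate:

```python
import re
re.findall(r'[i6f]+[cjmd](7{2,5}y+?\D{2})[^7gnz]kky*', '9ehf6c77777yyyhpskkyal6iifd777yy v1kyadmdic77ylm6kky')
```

['77777yyyhp', '77ylm']

Because there's exactly one group, `findall` drops the full match and keeps group 1 from each hit.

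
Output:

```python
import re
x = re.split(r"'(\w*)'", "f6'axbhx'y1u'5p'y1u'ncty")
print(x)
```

Matches to split on: at [2:9] → "'axbhx'"; at [12:16] → "'5p'".
The group in the pattern means `split` returns the separators' captures alongside the pieces.

['f6', 'axbhx', 'y1u', '5p', "y1u'ncty"]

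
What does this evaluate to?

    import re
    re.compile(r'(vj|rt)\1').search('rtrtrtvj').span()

(0, 4)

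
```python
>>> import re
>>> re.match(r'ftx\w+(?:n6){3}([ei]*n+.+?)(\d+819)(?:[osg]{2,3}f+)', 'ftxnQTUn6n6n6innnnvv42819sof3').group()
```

'ftxnQTUn6n6n6innnnvv42819sof'

Pattern: the literal 'ftx', then one or more of a word character, then the literal 'n6' repeated 3 times; then zero or more of one of [ei], then one or more of the literal 'n', then one or more of any character (lazy) (captured); then one or more of a digit, then the literal '819' (captured); then 2 to 3 of one of [osg], then one or more of the literal 'f' (non-capturing group).
With `match`, the pattern is implicitly anchored at the beginning.
The match spans [0:28] → 'ftxnQTUn6n6n6innnnvv42819sof'.
Captured: group 1 = 'innnnvv', group 2 = '42819'.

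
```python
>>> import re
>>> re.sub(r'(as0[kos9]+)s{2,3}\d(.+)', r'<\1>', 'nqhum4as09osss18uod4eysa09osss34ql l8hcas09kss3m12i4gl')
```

This matches the literal 'as0', then one or more of one of [kos9] (captured); then 2 to 3 of a literal 's', then a digit; then one or more of any character (captured).
Matches: at [6:54] → 'as09osss18uod4eysa09osss34ql l8hcas09kss3m12i4gl'.
The replacement refers to a captured group, so each match is rewritten using its own captured text.

'nqhum4<as09os>'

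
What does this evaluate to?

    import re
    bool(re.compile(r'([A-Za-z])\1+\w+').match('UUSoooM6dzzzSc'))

`\1` has to match the exact text group 1 already captured.
`match` is anchored at position 0; if the pattern doesn't fit there, it returns None.
The match spans [0:14] → 'UUSoooM6dzzzSc'.
Captured: group 1 = 'U'.

True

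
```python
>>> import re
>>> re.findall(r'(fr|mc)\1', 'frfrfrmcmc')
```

['fr', 'mc']

`\1` is not a pattern — it's the concrete string captured by group 1, re-applied verbatim.
Walking the string: at [0:4] match 'frfr', group 1 = 'fr'; at [6:10] match 'mcmc', group 1 = 'mc'.
With a single group, `findall` returns only what that group captured — 2 items.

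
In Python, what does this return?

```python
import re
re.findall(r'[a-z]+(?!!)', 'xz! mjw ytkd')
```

`(?!…)`/`(?<!…)` only lets a position through if the neighbouring text does NOT match; no characters are consumed.
With no groups in the pattern, `findall` gives back each whole match — 3 here.

['x', 'mjw', 'ytkd']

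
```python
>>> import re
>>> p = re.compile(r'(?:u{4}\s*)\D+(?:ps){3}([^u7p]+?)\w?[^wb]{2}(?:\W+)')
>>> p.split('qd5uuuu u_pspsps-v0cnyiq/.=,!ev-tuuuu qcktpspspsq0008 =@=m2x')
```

Pattern: exactly 4 of a literal 'u', then zero or more of whitespace (non-capturing group); then one or more of a non-digit, then the literal 'ps' repeated 3 times; then one or more of any character except [u7p] (lazy) (captured); then optionally a word character, then exactly 2 of any character except [wb]; then one or more of a non-word character (non-capturing group).
Matches to split on: at [3:29] → 'uuuu u_pspsps-v0cnyiq/.=,!'; at [33:57] → 'uuuu qcktpspspsq0008 =@='.
With a capturing group present, the delimiter's captured portion is kept in the result list.

['qd5', '-v0cn', 'ev-t', 'q0', 'm2x']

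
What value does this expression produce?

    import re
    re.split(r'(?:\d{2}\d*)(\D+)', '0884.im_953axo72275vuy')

['', '.im_', '', 'axo', '', 'vuy', '']

Pattern: exactly 2 of a digit, then zero or more of a digit (non-capturing group); then one or more of a non-digit (captured).
Matches to split on: at [0:8] → '0884.im_'; at [8:14] → '953axo'; at [14:22] → '72275vuy'.
`re.split` interleaves the captured-group text with the surrounding fragments.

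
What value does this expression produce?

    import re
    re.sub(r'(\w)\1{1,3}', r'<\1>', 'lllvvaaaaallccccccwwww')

'<l><v><a>a<l><c><c><w>'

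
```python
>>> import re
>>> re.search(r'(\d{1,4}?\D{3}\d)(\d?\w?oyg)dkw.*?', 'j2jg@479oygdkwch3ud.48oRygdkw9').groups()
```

('2jg@4', '79oyg')

The match spans [1:14] → '2jg@479oygdkw'.
Captured: group 1 = '2jg@4', group 2 = '79oyg'.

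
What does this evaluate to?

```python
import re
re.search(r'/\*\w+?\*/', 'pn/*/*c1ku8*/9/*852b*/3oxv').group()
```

'/*c1ku8*/'

The match spans [4:13] → '/*c1ku8*/'.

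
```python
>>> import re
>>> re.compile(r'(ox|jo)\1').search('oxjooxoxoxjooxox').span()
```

(4, 8)

The backreference `\1` re-matches whatever the first group consumed, character for character.
The match spans [4:8] → 'oxox'.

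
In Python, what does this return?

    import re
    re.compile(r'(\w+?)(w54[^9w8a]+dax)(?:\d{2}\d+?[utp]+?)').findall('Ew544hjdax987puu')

The pattern matches one or more of a word character (lazy) (captured); then the literal 'w54', then one or more of any character except [9w8a], then the literal 'dax' (captured); then exactly 2 of a digit, then one or more of a digit (lazy), then one or more of one of [utp] (lazy) (non-capturing group).
Multiple groups make `findall` return tuples — one 2-tuple for the one match.

[('E', 'w544hjdax')]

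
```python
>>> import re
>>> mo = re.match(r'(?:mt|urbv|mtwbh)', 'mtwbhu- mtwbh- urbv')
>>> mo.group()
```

'mt'

`re.match` only tries the pattern at the start of the string.
The match spans [0:2] → 'mt'.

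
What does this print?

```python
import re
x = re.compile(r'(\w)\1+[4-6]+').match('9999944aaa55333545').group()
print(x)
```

`match` is anchored at position 0; if the pattern doesn't fit there, it returns None.
The match spans [0:7] → '9999944'.

9999944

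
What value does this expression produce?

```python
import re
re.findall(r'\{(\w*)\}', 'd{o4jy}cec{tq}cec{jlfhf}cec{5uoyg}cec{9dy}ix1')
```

['o4jy', 'tq', 'jlfhf', '5uoyg', '9dy']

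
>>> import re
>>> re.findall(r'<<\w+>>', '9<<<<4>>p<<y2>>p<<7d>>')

Since nothing is captured, `findall` lists the 3 matched substrings directly.

['<<4>>', '<<y2>>', '<<7d>>']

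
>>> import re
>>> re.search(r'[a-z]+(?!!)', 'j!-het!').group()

The negative lookahead/lookbehind blocks any match where the forbidden context is present.
`re.search` scans for the first position where the pattern succeeds.
The match spans [3:5] → 'he'.

'he'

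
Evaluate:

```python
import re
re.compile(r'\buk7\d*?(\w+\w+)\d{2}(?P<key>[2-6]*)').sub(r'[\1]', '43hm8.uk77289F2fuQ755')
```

'43hm8.[7289F2fuQ7]'

Pattern: a word boundary (`\b`, zero-width); then the literal 'uk7', then zero or more of a digit (lazy); then one or more of a word character, then one or more of a word character (captured); then exactly 2 of a digit; then zero or more of a character in [2-6] (captured as 'key').
The `?` after the quantifier makes it lazy — it takes as little as possible before letting the rest of the pattern try.
Matches: at [6:21] → 'uk77289F2fuQ755'.
The replacement refers to a captured group, so each match is rewritten using its own captured text.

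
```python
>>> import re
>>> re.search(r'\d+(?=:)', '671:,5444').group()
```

The `(?=…)`/`(?<=…)` assertion just peeks at neighbouring text; it doesn't advance the match position.
The match spans [0:3] → '671'.

'671'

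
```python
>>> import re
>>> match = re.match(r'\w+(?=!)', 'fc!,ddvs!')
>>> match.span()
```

`re.match` only tries the pattern at the start of the string.
The match spans [0:2] → 'fc'.

(0, 2)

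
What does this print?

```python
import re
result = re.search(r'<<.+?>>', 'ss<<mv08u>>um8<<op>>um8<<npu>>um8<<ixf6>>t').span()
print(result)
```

(2, 11)

Unlike `match`, `search` isn't anchored — it looks for the pattern anywhere in the string.
The match spans [2:11] → '<<mv08u>>'.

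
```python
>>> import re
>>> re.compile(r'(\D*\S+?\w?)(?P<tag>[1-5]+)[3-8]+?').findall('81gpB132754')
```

[('81gpB', '132')]

Because the quantifier is non-greedy, it stops expanding at the earliest point where the rest of the pattern can succeed.
2 groups means the one result is a tuple of 2 captured strings — 1 here.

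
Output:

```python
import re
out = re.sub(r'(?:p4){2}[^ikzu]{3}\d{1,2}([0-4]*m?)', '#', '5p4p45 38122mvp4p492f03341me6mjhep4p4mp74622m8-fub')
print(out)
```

5#v#e6mjhe#8-fub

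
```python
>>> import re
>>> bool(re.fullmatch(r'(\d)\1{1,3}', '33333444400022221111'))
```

A backreference is literal: `\1` must see the identical characters the first group matched.
`fullmatch` succeeds only if the pattern covers the string from start to end.
Here there's no way to consume every character, so the call returns None, and `bool(None)` is False.

False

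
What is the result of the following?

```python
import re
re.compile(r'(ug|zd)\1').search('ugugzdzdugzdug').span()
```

(0, 4)

The backreference `\1` re-matches whatever the first group consumed, character for character.
`re.search` scans for the first position where the pattern succeeds.
The match spans [0:4] → 'ugug'.
Captured: group 1 = 'ug'.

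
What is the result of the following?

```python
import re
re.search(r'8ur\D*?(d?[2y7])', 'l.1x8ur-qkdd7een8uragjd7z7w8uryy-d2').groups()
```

('d7',)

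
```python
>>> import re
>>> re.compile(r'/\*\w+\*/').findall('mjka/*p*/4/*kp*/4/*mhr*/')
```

['/*p*/', '/*kp*/', '/*mhr*/']

Scanning left to right: at [4:9] → '/*p*/'; at [10:16] → '/*kp*/'; at [17:24] → '/*mhr*/'.
No capturing groups, so `findall` returns the 3 full match strings.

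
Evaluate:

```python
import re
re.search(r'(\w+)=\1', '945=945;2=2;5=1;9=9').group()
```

A backreference is literal: `\1` must see the identical characters the first group matched.
`re.search` tries every starting position until one works.
The match spans [0:7] → '945=945'.
Captured: group 1 = '945'.

'945=945'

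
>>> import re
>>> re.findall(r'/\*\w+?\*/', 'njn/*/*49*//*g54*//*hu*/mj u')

['/*49*/', '/*g54*/', '/*hu*/']

Walking the string: at [5:11] → '/*49*/'; at [11:18] → '/*g54*/'; at [18:24] → '/*hu*/'.
No capturing groups, so `findall` returns the 3 full match strings.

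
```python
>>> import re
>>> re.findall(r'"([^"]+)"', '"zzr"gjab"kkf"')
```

Because there's exactly one group, `findall` drops the full match and keeps group 1 from each hit.

['zzr', 'kkf']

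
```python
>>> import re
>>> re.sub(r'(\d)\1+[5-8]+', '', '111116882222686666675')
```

A backreference is literal: `\1` must see the identical characters the first group matched.
Matches: at [0:8] → '11111688'; at [8:21] → '2222686666675'.
Every occurrence is swapped for ''.

''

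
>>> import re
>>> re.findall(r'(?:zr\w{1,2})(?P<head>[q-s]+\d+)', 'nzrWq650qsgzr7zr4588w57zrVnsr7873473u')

This matches the literal 'zr', then 1 to 2 of a word character (non-capturing group); then one or more of a character in [q-s], then one or more of a digit (captured as 'head').
`findall` collects group 1 from each match (3 total).

['q650', 'r4588', 'sr7873473']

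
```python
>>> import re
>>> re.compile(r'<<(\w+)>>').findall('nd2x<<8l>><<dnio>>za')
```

['8l', 'dnio']

With a single group, `findall` returns only what that group captured — 2 items.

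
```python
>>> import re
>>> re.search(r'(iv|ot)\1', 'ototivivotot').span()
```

(0, 4)

`\1` is not a pattern — it's the concrete string captured by group 1, re-applied verbatim.
The match spans [0:4] → 'otot'.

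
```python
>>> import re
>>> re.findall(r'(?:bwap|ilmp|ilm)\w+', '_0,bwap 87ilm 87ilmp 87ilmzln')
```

Scanning left to right: at [16:20] → 'ilmp'; at [23:29] → 'ilmzln'.
Since nothing is captured, `findall` lists the 2 matched substrings directly.

['ilmp', 'ilmzln']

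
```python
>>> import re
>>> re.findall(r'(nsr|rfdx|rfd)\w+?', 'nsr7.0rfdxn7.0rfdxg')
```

['nsr', 'rfdx', 'rfdx']

Branches in `(...|...)` are attempted left-to-right; the first branch that allows the whole pattern to succeed is taken.
Matches: at [0:4] match 'nsr7', group 1 = 'nsr'; at [6:11] match 'rfdxn', group 1 = 'rfdx'; at [14:19] match 'rfdxg', group 1 = 'rfdx'.
With a single group, `findall` returns only what that group captured — 3 items.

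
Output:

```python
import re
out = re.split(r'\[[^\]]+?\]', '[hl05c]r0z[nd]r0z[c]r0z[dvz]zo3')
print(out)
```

Matches to split on: at [0:7] → '[hl05c]'; at [10:14] → '[nd]'; at [17:20] → '[c]'; at [23:28] → '[dvz]'.
Splitting on the pattern gives 5 pieces.

['', 'r0z', 'r0z', 'r0z', 'zo3']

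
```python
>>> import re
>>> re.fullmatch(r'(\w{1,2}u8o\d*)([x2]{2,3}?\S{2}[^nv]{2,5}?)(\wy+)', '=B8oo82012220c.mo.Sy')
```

`re.fullmatch` requires the pattern to consume the entire string.
Here the pattern can't cover the whole string, so the call returns None.

None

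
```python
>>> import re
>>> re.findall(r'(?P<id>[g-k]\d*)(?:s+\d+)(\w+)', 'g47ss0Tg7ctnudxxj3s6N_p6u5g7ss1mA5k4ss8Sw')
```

Pattern: a character in [g-k], then zero or more of a digit (captured as 'id'); then one or more of the literal 's', then one or more of a digit (non-capturing group); then one or more of a word character (captured).
Walking the string: at [0:41] match 'g47ss0Tg7ctnudxxj3s6N_p6u5g7ss1mA5k4ss8Sw', groups = ('g47', 'Tg7ctnudxxj3s6N_p6u5g7ss1mA5k4ss8Sw').
Multiple groups make `findall` return tuples — one 2-tuple for the one match.

[('g47', 'Tg7ctnudxxj3s6N_p6u5g7ss1mA5k4ss8Sw')]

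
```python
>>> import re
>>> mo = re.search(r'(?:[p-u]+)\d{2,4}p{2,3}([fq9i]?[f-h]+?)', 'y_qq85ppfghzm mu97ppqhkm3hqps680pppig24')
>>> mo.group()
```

This matches one or more of a character in [p-u] (non-capturing group); then 2 to 4 of a digit, then 2 to 3 of a literal 'p'; then optionally one of [fq9i], then one or more of a character in [f-h] (lazy) (captured).
A non-greedy quantifier consumes as few characters as it can — just enough that the remainder of the pattern still matches from where it stops; whatever follows it matches normally.
`re.search` scans for the first position where the pattern succeeds.
The match spans [2:10] → 'qq85ppfg'.
Captured: group 1 = 'fg'.

'qq85ppfg'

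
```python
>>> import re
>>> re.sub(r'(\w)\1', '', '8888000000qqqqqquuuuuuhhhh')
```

After group 1 captures some text, `\1` only succeeds where that same text appears again.
`sub` substitutes '' at each match site.

''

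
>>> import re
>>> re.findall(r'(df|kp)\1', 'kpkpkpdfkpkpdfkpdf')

['kp', 'kp']

`\1` is not a pattern — it's the concrete string captured by group 1, re-applied verbatim.
One capturing group, so `findall` returns just the captured substring from each match — 2 in all.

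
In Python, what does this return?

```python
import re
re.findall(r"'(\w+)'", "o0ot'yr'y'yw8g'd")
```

['yr', 'yw8g']

Scanning left to right: at [4:8] match "'yr'", group 1 = 'yr'; at [9:15] match "'yw8g'", group 1 = 'yw8g'.
One capturing group, so `findall` returns just the captured substring from each match — 2 in all.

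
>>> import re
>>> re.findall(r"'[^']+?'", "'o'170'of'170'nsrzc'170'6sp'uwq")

Matches: at [0:3] → "'o'"; at [6:10] → "'of'"; at [13:20] → "'nsrzc'"; at [23:28] → "'6sp'".
No capturing groups, so `findall` returns the 4 full match strings.

["'o'", "'of'", "'nsrzc'", "'6sp'"]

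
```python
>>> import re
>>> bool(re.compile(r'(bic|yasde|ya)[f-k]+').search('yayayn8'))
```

False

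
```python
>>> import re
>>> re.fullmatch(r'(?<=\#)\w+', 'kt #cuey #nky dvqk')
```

None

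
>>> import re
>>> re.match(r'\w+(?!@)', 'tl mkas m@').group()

`match` is anchored at position 0; if the pattern doesn't fit there, it returns None.
The match spans [0:2] → 'tl'.

'tl'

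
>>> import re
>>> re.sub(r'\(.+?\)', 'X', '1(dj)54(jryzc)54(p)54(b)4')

'1X54X54X54X4'

Because the quantifier is non-greedy, it stops expanding at the earliest point where the rest of the pattern can succeed.
Matches: at [1:5] → '(dj)'; at [7:14] → '(jryzc)'; at [16:19] → '(p)'; at [21:24] → '(b)'.
Each match is replaced by 'X'.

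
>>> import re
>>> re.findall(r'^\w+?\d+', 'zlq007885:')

With no groups in the pattern, `findall` gives back each whole match — 1 here.

['zlq007885']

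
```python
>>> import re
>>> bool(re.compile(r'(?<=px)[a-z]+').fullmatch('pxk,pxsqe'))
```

False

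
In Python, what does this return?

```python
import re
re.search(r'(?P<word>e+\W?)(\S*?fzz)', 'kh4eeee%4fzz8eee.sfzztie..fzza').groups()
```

This matches one or more of the literal 'e', then optionally a non-word character (captured as 'word'); then zero or more of a non-whitespace character (lazy), then the literal 'fzz' (captured).
`re.search` tries every starting position until one works.
The match spans [3:12] → 'eeee%4fzz'.
Captured: group 1 = 'eeee%', group 2 = '4fzz'.

('eeee%', '4fzz')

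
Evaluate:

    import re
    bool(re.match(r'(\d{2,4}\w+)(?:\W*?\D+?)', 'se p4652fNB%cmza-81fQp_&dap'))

`re.match` won't scan ahead — the pattern has to work from the very first character.
Here position 0 doesn't satisfy it, so the call returns None, and `bool(None)` is False.

False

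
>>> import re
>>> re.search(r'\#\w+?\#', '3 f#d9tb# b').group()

'#d9tb#'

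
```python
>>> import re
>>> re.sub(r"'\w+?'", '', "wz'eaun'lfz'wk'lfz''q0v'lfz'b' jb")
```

Each match is replaced by ''.

"wzlfzlfz'lfz jb"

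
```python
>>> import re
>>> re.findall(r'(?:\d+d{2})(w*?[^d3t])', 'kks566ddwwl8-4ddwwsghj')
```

['w', 'w']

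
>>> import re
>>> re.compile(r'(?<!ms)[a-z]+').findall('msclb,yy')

['msclb', 'yy']

The negative lookaround is zero-width — it rules out positions where the adjacent text would match, without consuming anything.
Matches: at [0:5] → 'msclb'; at [6:8] → 'yy'.
Since nothing is captured, `findall` lists the 2 matched substrings directly.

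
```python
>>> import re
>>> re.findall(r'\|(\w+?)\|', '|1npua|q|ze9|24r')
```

Matches: at [0:7] match '|1npua|', group 1 = '1npua'; at [8:13] match '|ze9|', group 1 = 'ze9'.
One capturing group, so `findall` returns just the captured substring from each match — 2 in all.

['1npua', 'ze9']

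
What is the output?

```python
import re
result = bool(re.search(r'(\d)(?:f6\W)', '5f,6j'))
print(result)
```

False

Here no position works, so the call returns None, and `bool(None)` is False.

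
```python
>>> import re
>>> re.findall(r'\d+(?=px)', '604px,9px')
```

The lookaround is zero-width — it requires the adjacent text to match without consuming it, so the asserted text isn't part of the match.
Matches: at [0:3] → '604'; at [6:7] → '9'.
`findall` yields the raw match text (2 of them) because the pattern has no groups.

['604', '9']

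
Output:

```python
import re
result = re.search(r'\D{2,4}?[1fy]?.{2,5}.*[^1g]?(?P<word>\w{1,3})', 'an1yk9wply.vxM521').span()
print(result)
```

This matches 2 to 4 of a non-digit (lazy), then optionally one of [1fy], then 2 to 5 of any character; then zero or more of any character, then optionally any character except [1g]; then 1 to 3 of a word character (captured as 'word').
`re.search` tries every starting position until one works.
The match spans [0:17] → 'an1yk9wply.vxM521'.
Captured: group 1 = '1'.

(0, 17)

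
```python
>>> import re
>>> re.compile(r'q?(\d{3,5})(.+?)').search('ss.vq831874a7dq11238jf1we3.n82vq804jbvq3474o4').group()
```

This matches optionally a literal 'q'; then 3 to 5 of a digit (captured); then one or more of any character (lazy) (captured).
A non-greedy quantifier consumes as few characters as it can — just enough that the remainder of the pattern still matches from where it stops; whatever follows it matches normally.
`re.search` tries every starting position until one works.
The match spans [4:11] → 'q831874'.
Captured: group 1 = '83187', group 2 = '4'.

'q831874'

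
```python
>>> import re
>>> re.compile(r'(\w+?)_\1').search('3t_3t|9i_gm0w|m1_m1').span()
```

`\1` is not a pattern — it's the concrete string captured by group 1, re-applied verbatim.
The match spans [0:5] → '3t_3t'.

(0, 5)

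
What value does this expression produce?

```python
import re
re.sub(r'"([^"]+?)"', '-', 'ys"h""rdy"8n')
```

Matches: at [2:5] → '"h"'; at [5:10] → '"rdy"'.
Every occurrence is swapped for '-'.

'ys--8n'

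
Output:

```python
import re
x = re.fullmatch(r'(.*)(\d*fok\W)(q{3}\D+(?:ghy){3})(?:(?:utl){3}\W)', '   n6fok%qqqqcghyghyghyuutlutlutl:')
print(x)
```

None

This matches zero or more of any character (captured); then zero or more of a digit, then the literal 'fok', then a non-word character (captured); then exactly 3 of the literal 'q', then one or more of a non-digit, then the literal 'ghy' repeated 3 times (captured); then the literal 'utl' repeated 3 times, then a non-word character (non-capturing group).
For `fullmatch`, every character of the input must be accounted for by the pattern.
Here the string isn't matched end-to-end, so the call returns None.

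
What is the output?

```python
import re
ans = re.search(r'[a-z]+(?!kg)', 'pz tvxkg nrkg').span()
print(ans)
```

(0, 2)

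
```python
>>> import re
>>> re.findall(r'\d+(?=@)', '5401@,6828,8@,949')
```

['5401', '8']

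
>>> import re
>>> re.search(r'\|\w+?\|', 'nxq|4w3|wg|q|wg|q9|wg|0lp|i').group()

'|4w3|'

`search` walks the string left to right and returns the first match it finds.
The match spans [3:8] → '|4w3|'.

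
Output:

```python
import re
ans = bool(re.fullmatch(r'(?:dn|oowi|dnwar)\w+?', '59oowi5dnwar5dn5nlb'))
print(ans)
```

`fullmatch` succeeds only if the pattern covers the string from start to end.
Here the pattern can't cover the whole string, so the call returns None, and `bool(None)` is False.

False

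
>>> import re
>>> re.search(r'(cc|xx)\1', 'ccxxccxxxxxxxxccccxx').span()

(6, 10)

After group 1 captures some text, `\1` only succeeds where that same text appears again.
The match spans [6:10] → 'xxxx'.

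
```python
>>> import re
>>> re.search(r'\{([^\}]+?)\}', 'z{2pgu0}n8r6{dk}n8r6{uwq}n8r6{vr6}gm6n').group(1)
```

The match spans [1:8] → '{2pgu0}'.
Captured: group 1 = '2pgu0'.

'2pgu0'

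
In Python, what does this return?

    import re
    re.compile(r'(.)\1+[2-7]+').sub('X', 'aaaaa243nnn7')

'XX'

`\1` is not a pattern — it's the concrete string captured by group 1, re-applied verbatim.
Matches: at [0:8] → 'aaaaa243'; at [8:12] → 'nnn7'.
Each match is replaced by 'X'.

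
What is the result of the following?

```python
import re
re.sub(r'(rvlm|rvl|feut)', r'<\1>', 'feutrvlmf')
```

'<feut><rvlm>f'

`|` is ordered: at each position the engine commits to the first alternative that works.
`\1` in the replacement pulls in group 1's text for each match.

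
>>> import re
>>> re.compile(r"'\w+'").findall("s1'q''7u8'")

["'q'", "'7u8'"]

Matches: at [2:5] → "'q'"; at [5:10] → "'7u8'".
No capturing groups, so `findall` returns the 2 full match strings.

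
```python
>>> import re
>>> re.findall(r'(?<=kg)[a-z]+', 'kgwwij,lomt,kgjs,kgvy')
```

['wwij', 'js', 'vy']

Lookahead/lookbehind check context without consuming it, so the matched span excludes the asserted characters.
Since nothing is captured, `findall` lists the 3 matched substrings directly.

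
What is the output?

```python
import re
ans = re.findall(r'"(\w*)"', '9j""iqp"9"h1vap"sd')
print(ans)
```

Scanning left to right: at [2:4] match '""', group 1 = ''; at [7:10] match '"9"', group 1 = '9'.
`findall` collects group 1 from each match (2 total).

['', '9']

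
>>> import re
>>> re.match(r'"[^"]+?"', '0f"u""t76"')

With `match`, the pattern is implicitly anchored at the beginning.
Here position 0 doesn't satisfy it, so the call returns None.

None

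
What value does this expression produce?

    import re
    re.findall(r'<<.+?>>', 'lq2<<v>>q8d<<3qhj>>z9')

['<<v>>', '<<3qhj>>']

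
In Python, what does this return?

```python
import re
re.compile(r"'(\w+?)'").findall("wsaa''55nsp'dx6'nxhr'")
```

['55nsp', 'nxhr']

One capturing group, so `findall` returns just the captured substring from each match — 2 in all.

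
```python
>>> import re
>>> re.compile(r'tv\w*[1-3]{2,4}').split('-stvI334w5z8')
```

['-s', '4w5z8']

The pattern matches the literal 'tv', then zero or more of a word character; then 2 to 4 of a character in [1-3].
Matches to split on: at [2:7] → 'tvI33'.
`split` removes every match and returns the 2 fragments in between.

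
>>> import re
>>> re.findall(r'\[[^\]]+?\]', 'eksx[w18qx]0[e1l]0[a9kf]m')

['[w18qx]', '[e1l]', '[a9kf]']

`findall` yields the raw match text (3 of them) because the pattern has no groups.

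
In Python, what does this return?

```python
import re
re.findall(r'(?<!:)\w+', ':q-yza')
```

['yza']

A negative assertion filters positions out without eating any characters.
Since nothing is captured, `findall` lists the 1 matched substring directly.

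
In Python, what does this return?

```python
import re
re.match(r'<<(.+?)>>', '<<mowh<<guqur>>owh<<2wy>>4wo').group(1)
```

The match spans [0:15] → '<<mowh<<guqur>>'.
Captured: group 1 = 'mowh<<guqur'.

'mowh<<guqur'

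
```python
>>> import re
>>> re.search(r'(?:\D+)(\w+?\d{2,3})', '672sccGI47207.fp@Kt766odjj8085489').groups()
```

This matches one or more of a non-digit (non-capturing group); then one or more of a word character (lazy), then 2 to 3 of a digit (captured).
`search` walks the string left to right and returns the first match it finds.
The match spans [3:12] → 'sccGI4720'.
Captured: group 1 = '4720'.

('4720',)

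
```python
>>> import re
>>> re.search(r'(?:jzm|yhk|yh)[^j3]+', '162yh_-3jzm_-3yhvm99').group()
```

`re.search` tries every starting position until one works.
The match spans [3:7] → 'yh_-'.

'yh_-'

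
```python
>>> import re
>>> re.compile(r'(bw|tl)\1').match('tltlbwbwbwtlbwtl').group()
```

'tltl'

A backreference is literal: `\1` must see the identical characters the first group matched.
`re.match` only tries the pattern at the start of the string.
The match spans [0:4] → 'tltl'.
Captured: group 1 = 'tl'.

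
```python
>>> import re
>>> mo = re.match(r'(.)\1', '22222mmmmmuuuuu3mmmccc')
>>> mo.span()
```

The backreference `\1` re-matches whatever the first group consumed, character for character.
`re.match` won't scan ahead — the pattern has to work from the very first character.
The match spans [0:2] → '22'.
Captured: group 1 = '2'.

(0, 2)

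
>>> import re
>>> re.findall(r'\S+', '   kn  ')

['kn']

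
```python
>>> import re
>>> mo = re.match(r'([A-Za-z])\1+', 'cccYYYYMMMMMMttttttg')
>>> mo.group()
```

'ccc'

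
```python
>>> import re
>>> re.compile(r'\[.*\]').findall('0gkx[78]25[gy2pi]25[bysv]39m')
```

No capturing groups, so `findall` returns the 1 full match string.

['[78]25[gy2pi]25[bysv]']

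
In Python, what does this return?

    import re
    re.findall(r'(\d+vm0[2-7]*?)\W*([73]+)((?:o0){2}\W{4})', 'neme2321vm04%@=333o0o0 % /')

[('2321vm04', '333', 'o0o0 % /')]

Pattern: one or more of a digit, then the literal 'vm0', then zero or more of a character in [2-7] (lazy) (captured); then zero or more of a non-word character; then one or more of one of [73] (captured); then the literal 'o0' repeated 2 times, then exactly 4 of a non-word character (captured).
Scanning left to right: at [4:26] match '2321vm04%@=333o0o0 % /', groups = ('2321vm04', '333', 'o0o0 % /').
With 3 capturing groups, `findall` returns a 3-tuple per match.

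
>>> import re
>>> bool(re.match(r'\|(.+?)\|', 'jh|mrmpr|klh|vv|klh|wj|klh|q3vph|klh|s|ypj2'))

`re.match` won't scan ahead — the pattern has to work from the very first character.
Here the string doesn't start with a match, so the call returns None, and `bool(None)` is False.

False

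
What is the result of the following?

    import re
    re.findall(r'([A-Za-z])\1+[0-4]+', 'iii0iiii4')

['i', 'i']

The backreference `\1` re-matches whatever the first group consumed, character for character.
Walking the string: at [0:4] match 'iii0', group 1 = 'i'; at [4:9] match 'iiii4', group 1 = 'i'.
`findall` collects group 1 from each match (2 total).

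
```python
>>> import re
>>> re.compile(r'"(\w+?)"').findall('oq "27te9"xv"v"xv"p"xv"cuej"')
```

['27te9', 'v', 'p', 'cuej']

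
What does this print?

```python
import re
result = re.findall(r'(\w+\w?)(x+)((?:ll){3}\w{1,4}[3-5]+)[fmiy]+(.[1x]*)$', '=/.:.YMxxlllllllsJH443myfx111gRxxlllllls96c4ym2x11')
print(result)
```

4 groups means the one result is a tuple of 4 captured strings — 1 here.

[('YMxxlllllllsJH443myfx111gRx', 'x', 'lllllls96c4', '2x11')]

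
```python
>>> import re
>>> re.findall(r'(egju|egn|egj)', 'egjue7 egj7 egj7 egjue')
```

['egju', 'egj', 'egj', 'egju']

Alternation isn't longest-match — the leftmost alternative that fits at this position is chosen.
Scanning left to right: at [0:4] match 'egju', group 1 = 'egju'; at [7:10] match 'egj', group 1 = 'egj'; at [12:15] match 'egj', group 1 = 'egj'; at [17:21] match 'egju', group 1 = 'egju'.
One capturing group, so `findall` returns just the captured substring from each match — 4 in all.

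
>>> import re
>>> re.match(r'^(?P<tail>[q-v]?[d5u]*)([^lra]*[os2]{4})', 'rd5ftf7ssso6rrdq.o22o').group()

'rd5ftf7ssso'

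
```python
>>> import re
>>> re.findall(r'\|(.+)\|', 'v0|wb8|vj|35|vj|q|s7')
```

Scanning left to right: at [2:18] match '|wb8|vj|35|vj|q|', group 1 = 'wb8|vj|35|vj|q'.
`findall` collects group 1 from the one match (1 total).

['wb8|vj|35|vj|q']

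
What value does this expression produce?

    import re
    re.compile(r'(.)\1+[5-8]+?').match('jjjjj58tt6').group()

'jjjjj5'

A backreference is literal: `\1` must see the identical characters the first group matched.
`re.match` won't scan ahead — the pattern has to work from the very first character.
The match spans [0:6] → 'jjjjj5'.
Captured: group 1 = 'j'.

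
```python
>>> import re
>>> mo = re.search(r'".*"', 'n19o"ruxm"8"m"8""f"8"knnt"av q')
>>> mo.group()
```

The match spans [4:26] → '"ruxm"8"m"8""f"8"knnt"'.

'"ruxm"8"m"8""f"8"knnt"'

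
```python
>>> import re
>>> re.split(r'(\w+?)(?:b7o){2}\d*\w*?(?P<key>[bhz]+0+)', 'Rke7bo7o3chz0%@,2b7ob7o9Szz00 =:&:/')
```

The pattern matches one or more of a word character (lazy) (captured); then the literal 'b7o' repeated 2 times, then zero or more of a digit, then zero or more of a word character (lazy); then one or more of one of [bhz], then one or more of the literal '0' (captured as 'key').
Matches to split on: at [16:29] → '2b7ob7o9Szz00'.
The group in the pattern means `split` returns the separators' captures alongside the pieces.

['Rke7bo7o3chz0%@,', '2', 'zz00', ' =:&:/']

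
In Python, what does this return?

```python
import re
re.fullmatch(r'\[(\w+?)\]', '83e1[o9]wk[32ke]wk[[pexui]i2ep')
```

None

For `fullmatch`, every character of the input must be accounted for by the pattern.
Here the string isn't matched end-to-end, so the call returns None.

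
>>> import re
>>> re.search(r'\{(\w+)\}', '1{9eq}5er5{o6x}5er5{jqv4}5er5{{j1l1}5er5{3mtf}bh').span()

(1, 6)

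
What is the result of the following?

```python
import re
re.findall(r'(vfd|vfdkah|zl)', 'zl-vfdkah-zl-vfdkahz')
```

Alternation isn't longest-match — the leftmost alternative that fits at this position is chosen.
Scanning left to right: at [0:2] match 'zl', group 1 = 'zl'; at [3:6] match 'vfd', group 1 = 'vfd'; at [10:12] match 'zl', group 1 = 'zl'; at [13:16] match 'vfd', group 1 = 'vfd'.
`findall` collects group 1 from each match (4 total).

['zl', 'vfd', 'zl', 'vfd']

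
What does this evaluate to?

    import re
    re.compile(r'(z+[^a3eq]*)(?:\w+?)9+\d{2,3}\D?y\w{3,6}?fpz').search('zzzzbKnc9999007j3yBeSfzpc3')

None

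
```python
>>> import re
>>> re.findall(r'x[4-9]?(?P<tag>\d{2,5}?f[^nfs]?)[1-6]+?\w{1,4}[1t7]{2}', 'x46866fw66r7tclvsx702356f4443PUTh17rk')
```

['6866fw', '02356f4']

Because there's exactly one group, `findall` drops the full match and keeps group 1 from each hit.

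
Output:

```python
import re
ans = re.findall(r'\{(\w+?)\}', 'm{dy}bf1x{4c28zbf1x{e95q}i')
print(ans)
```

Walking the string: at [1:5] match '{dy}', group 1 = 'dy'; at [19:25] match '{e95q}', group 1 = 'e95q'.
With a single group, `findall` returns only what that group captured — 2 items.

['dy', 'e95q']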